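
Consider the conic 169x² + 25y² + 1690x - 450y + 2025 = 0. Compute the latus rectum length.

Rearranging, 169(x² + 10x) + 25(y² - 18y) = -2025.
Complete the square in x and y: 169(x + 5)² + 25(y - 9)² = -2025 + 4225 + 2025 = 4225
Dividing both sides by 4225: (x + 5)²/25 + (y - 9)²/169 = 1
Ellipse, center (-5, 9), major axis vertical; a² = 169, b² = 25.
Latus rectum length = 2b²/a = 2·25/13 = 50/13.

50/13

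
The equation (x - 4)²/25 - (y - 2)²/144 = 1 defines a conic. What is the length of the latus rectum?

Center (4, 2). The positive term is the x-term, so the transverse axis is horizontal; a² = 25, b² = 144.
Latus rectum length = 2b²/a = 2·144/5 = 288/5.

288/5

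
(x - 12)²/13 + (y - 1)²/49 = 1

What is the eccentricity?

Center (12, 1). The larger denominator 49 sits under the y-term, so the major axis is vertical; a² = 49, b² = 13.
c² = a² - b² = 36, so c = 6.
e = c/a = 6/7.

e = 6/7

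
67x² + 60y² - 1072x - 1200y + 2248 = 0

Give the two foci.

Collect terms: 67(x² - 16x) + 60(y² - 20y) = -2248
Complete the square in x and y: 67(x - 8)² + 60(y - 10)² = -2248 + 4288 + 6000 = 8040
Dividing both sides by 8040: (x - 8)²/120 + (y - 10)²/134 = 1
Ellipse, center (8, 10), major axis vertical; a² = 134, b² = 120.
c² = a² - b² = 134 - 120 = 14, so c = √14.
Foci lie on the vertical axis through the center: (h, k ± c).

(8, 10 - √14) and (8, 10 + √14)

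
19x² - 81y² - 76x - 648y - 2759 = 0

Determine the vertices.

Group: 19(x² - 4x) -81(y² + 8y) = 2759
Complete the square: 19(x - 2)² -81(y + 4)² = 2759 + 76 - 1296 = 1539
Divide through by 1539 to get (x - 2)²/81 - (y + 4)²/19 = 1.
Hyperbola, center (2, -4), transverse axis horizontal; a² = 81, b² = 19.
a = 9. Vertices at (h ± a, k).

(-7, -4) and (11, -4)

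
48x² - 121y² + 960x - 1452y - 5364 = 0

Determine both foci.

Rearranging, 48(x² + 20x) -121(y² + 12y) = 5364.
Complete the square: 48(x + 10)² -121(y + 6)² = 5364 + 4800 - 4356 = 5808
Divide through by 5808 to get (x + 10)²/121 - (y + 6)²/48 = 1.
Hyperbola, center (-10, -6), transverse axis horizontal; a² = 121, b² = 48.
c² = a² + b² = 121 + 48 = 169, so c = 13.
Foci lie on the horizontal axis through the center: (h ± c, k).

(-23, -6) and (3, -6)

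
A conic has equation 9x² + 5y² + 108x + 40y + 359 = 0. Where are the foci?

Collect terms: 9(x² + 12x) + 5(y² + 8y) = -359
Complete the square in x and y: 9(x + 6)² + 5(y + 4)² = -359 + 324 + 80 = 45
Divide through by 45 to get (x + 6)²/5 + (y + 4)²/9 = 1.
Ellipse, center (-6, -4), major axis vertical; a² = 9, b² = 5.
c² = a² - b² = 9 - 5 = 4, so c = 2.
Foci lie on the vertical axis through the center: (h, k ± c).

(-6, -6) and (-6, -2)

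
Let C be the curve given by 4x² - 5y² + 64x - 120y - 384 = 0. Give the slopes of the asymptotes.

Group the x- and y-terms: 4(x² + 16x) -5(y² + 24y) = 384
Complete the square: 4(x + 8)² -5(y + 12)² = 384 + 256 - 720 = -80
Dividing both sides by -80: (y + 12)²/16 - (x + 8)²/20 = 1
Hyperbola, center (-8, -12), transverse axis vertical; a² = 16, b² = 20.
For a vertical hyperbola the asymptotes have slope ±a/b.
Here that is ±4/2√5 = ±2√5/5.

2√5/5 and -2√5/5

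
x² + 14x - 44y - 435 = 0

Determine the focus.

(-7, 0)

Only x is squared. Complete the square in x: (x + 7)² = 44(y + 11).
Vertex (-7, -11); 4p = 44 so p = 11. Opens up.
Focus is p units from the vertex along the axis: (h, k + p).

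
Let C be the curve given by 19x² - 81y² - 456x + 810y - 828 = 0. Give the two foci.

19(x² - 24x) -81(y² - 10y) = 828
Completing the square gives 19(x - 12)² -81(y - 5)² = 828 + 2736 - 2025 = 1539.
Dividing both sides by 1539: (x - 12)²/81 - (y - 5)²/19 = 1
Hyperbola, center (12, 5), transverse axis horizontal; a² = 81, b² = 19.
c² = a² + b² = 81 + 19 = 100, so c = 10.
Foci lie on the horizontal axis through the center: (h ± c, k).

(2, 5) and (22, 5)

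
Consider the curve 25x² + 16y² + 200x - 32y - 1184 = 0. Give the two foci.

(-4, -5) and (-4, 7)

25(x² + 8x) + 16(y² - 2y) = 1184
Complete the square in x and y: 25(x + 4)² + 16(y - 1)² = 1184 + 400 + 16 = 1600
Divide through by 1600 to get (x + 4)²/64 + (y - 1)²/100 = 1.
Ellipse, center (-4, 1), major axis vertical; a² = 100, b² = 64.
c² = a² - b² = 100 - 64 = 36, so c = 6.
Foci lie on the vertical axis through the center: (h, k ± c).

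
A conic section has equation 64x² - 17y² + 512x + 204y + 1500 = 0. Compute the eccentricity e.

Group the x- and y-terms: 64(x² + 8x) -17(y² - 12y) = -1500
Complete the square in x and y: 64(x + 4)² -17(y - 6)² = -1500 + 1024 - 612 = -1088
Divide by -1088: (y - 6)²/64 - (x + 4)²/17 = 1
Hyperbola, center (-4, 6), transverse axis vertical; a² = 64, b² = 17.
c² = a² + b² = 81, so c = 9.
e = c/a = 9/8.

e = 9/8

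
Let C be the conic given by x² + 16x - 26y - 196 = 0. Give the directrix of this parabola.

y = -33/2

Only x is squared. Complete the square in x: (x + 8)² = 26(y + 10).
Vertex (-8, -10); 4p = 26 so p = 13/2. Opens up.
Directrix is the horizontal line y = k − p = -10 − (13/2) = -33/2.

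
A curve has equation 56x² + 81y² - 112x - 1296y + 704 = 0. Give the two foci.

(-4, 8) and (6, 8)

56(x² - 2x) + 81(y² - 16y) = -704
Complete the square: 56(x - 1)² + 81(y - 8)² = -704 + 56 + 5184 = 4536
Dividing both sides by 4536: (x - 1)²/81 + (y - 8)²/56 = 1
Ellipse, center (1, 8), major axis horizontal; a² = 81, b² = 56.
c² = a² - b² = 81 - 56 = 25, so c = 5.
Foci lie on the horizontal axis through the center: (h ± c, k).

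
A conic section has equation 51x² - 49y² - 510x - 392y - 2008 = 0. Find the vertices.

Rearranging, 51(x² - 10x) -49(y² + 8y) = 2008.
51(x - 5)² -49(y + 4)² = 2008 + 1275 - 784 = 2499
Dividing both sides by 2499: (x - 5)²/49 - (y + 4)²/51 = 1
Hyperbola, center (5, -4), transverse axis horizontal; a² = 49, b² = 51.
a = 7. Vertices at (h ± a, k).

(-2, -4) and (12, -4)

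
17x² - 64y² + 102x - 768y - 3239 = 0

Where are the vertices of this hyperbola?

Group: 17(x² + 6x) -64(y² + 12y) = 3239
17(x + 3)² -64(y + 6)² = 3239 + 153 - 2304 = 1088
Dividing both sides by 1088: (x + 3)²/64 - (y + 6)²/17 = 1
Hyperbola, center (-3, -6), transverse axis horizontal; a² = 64, b² = 17.
a = 8. Vertices at (h ± a, k).

(-11, -6) and (5, -6)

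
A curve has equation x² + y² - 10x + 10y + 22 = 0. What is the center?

(5, -5)

Collect terms: (x² - 10x) + (y² + 10y) = -22
Completing the square gives (x - 5)² + (y + 5)² = -22 + 25 + 25 = 28.
So (x - 5)² + (y + 5)² = 28.
Circle centered at (5, -5) with r² = 28.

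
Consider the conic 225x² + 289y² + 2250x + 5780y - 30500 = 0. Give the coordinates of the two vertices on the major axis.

(-22, -10) and (12, -10)

Group: 225(x² + 10x) + 289(y² + 20y) = 30500
Completing the square gives 225(x + 5)² + 289(y + 10)² = 30500 + 5625 + 28900 = 65025.
Dividing both sides by 65025: (x + 5)²/289 + (y + 10)²/225 = 1
Ellipse, center (-5, -10), major axis horizontal; a² = 289, b² = 225.
a = 17. Vertices at (h ± a, k).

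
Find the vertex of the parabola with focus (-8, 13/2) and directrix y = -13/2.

(-8, 0)

The vertex is the midpoint between the focus and the directrix along the axis of symmetry.
Axis is vertical (directrix is horizontal). Vertex y-coordinate = (13/2 + (-13/2))/2 = 0; x-coordinate = -8.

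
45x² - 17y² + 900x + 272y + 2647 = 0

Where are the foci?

(-10 - √62, 8) and (-10 + √62, 8)

Collect terms: 45(x² + 20x) -17(y² - 16y) = -2647
Complete the square in x and y: 45(x + 10)² -17(y - 8)² = -2647 + 4500 - 1088 = 765
Dividing both sides by 765: (x + 10)²/17 - (y - 8)²/45 = 1
Hyperbola, center (-10, 8), transverse axis horizontal; a² = 17, b² = 45.
c² = a² + b² = 17 + 45 = 62, so c = √62.
Foci lie on the horizontal axis through the center: (h ± c, k).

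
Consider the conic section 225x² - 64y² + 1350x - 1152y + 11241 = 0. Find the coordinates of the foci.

(-3, -26) and (-3, 8)

225(x² + 6x) -64(y² + 18y) = -11241
Completing the square gives 225(x + 3)² -64(y + 9)² = -11241 + 2025 - 5184 = -14400.
Divide through by -14400 to get (y + 9)²/225 - (x + 3)²/64 = 1.
Hyperbola, center (-3, -9), transverse axis vertical; a² = 225, b² = 64.
c² = a² + b² = 225 + 64 = 289, so c = 17.
Foci lie on the vertical axis through the center: (h, k ± c).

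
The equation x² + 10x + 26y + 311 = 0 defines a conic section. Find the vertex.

Only x is squared. Complete the square in x: (x + 5)² = -26(y + 11).
Vertex (-5, -11); 4p = -26 so p = -13/2. Opens down.

(-5, -11)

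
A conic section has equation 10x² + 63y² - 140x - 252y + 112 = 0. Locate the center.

(7, 2)

10(x² - 14x) + 63(y² - 4y) = -112
Complete the square in x and y: 10(x - 7)² + 63(y - 2)² = -112 + 490 + 252 = 630
Dividing both sides by 630: (x - 7)²/63 + (y - 2)²/10 = 1
Ellipse with center (7, 2).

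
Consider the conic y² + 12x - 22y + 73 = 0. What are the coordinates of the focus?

Only y is squared. Complete the square in y: (y - 11)² = -12(x - 4).
Vertex (4, 11); 4p = -12 so p = -3. Opens left.
Focus is p units from the vertex along the axis: (h + p, k).

(1, 11)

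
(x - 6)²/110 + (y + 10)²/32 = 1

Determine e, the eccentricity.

Center (6, -10). The larger denominator 110 sits under the x-term, so the major axis is horizontal; a² = 110, b² = 32.
c² = a² - b² = 78, so c = √78.
e = c/a = √78/√110 = √2145/55.

e = √2145/55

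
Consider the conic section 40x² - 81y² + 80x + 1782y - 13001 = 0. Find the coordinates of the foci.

(-12, 11) and (10, 11)

40(x² + 2x) -81(y² - 22y) = 13001
Completing the square gives 40(x + 1)² -81(y - 11)² = 13001 + 40 - 9801 = 3240.
Dividing both sides by 3240: (x + 1)²/81 - (y - 11)²/40 = 1
Hyperbola, center (-1, 11), transverse axis horizontal; a² = 81, b² = 40.
c² = a² + b² = 81 + 40 = 121, so c = 11.
Foci lie on the horizontal axis through the center: (h ± c, k).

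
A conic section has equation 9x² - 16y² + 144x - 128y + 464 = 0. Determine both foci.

Group the x- and y-terms: 9(x² + 16x) -16(y² + 8y) = -464
Complete the square: 9(x + 8)² -16(y + 4)² = -464 + 576 - 256 = -144
Divide through by -144 to get (y + 4)²/9 - (x + 8)²/16 = 1.
Hyperbola, center (-8, -4), transverse axis vertical; a² = 9, b² = 16.
c² = a² + b² = 9 + 16 = 25, so c = 5.
Foci lie on the vertical axis through the center: (h, k ± c).

(-8, -9) and (-8, 1)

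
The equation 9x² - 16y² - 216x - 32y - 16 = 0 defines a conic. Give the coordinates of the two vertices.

Collect terms: 9(x² - 24x) -16(y² + 2y) = 16
Complete the square: 9(x - 12)² -16(y + 1)² = 16 + 1296 - 16 = 1296
Dividing both sides by 1296: (x - 12)²/144 - (y + 1)²/81 = 1
Hyperbola, center (12, -1), transverse axis horizontal; a² = 144, b² = 81.
a = 12. Vertices at (h ± a, k).

(0, -1) and (24, -1)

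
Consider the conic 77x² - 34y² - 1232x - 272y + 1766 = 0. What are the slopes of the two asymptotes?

77(x² - 16x) -34(y² + 8y) = -1766
77(x - 8)² -34(y + 4)² = -1766 + 4928 - 544 = 2618
Dividing both sides by 2618: (x - 8)²/34 - (y + 4)²/77 = 1
Hyperbola, center (8, -4), transverse axis horizontal; a² = 34, b² = 77.
For a horizontal hyperbola the asymptotes have slope ±b/a.
Here that is ±√77/√34 = ±√2618/34.

√2618/34 and -√2618/34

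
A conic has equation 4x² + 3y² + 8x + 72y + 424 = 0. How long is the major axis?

4

Collect terms: 4(x² + 2x) + 3(y² + 24y) = -424
Completing the square gives 4(x + 1)² + 3(y + 12)² = -424 + 4 + 432 = 12.
Divide through by 12 to get (x + 1)²/3 + (y + 12)²/4 = 1.
Ellipse, center (-1, -12), major axis vertical; a² = 4, b² = 3.
a² = 4 so a = 2; the major axis has length 2a = 4.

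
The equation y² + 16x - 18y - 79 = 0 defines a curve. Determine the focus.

Only y is squared. Complete the square in y: (y - 9)² = -16(x - 10).
Vertex (10, 9); 4p = -16 so p = -4. Opens left.
Focus is p units from the vertex along the axis: (h + p, k).

(6, 9)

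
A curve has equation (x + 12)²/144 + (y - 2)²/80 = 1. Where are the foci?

(-20, 2) and (-4, 2)

Center (-12, 2). The larger denominator 144 sits under the x-term, so the major axis is horizontal; a² = 144, b² = 80.
c² = a² - b² = 144 - 80 = 64, so c = 8.
Foci lie on the horizontal axis through the center: (h ± c, k).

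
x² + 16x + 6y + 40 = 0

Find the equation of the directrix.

Only x is squared. Complete the square in x: (x + 8)² = -6(y - 4).
Vertex (-8, 4); 4p = -6 so p = -3/2. Opens down.
Directrix is the horizontal line y = k − p = 4 − (-3/2) = 11/2.

y = 11/2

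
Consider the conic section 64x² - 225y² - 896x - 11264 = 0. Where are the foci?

(-10, 0) and (24, 0)

Collect terms: 64(x² - 14x) -225y² = 11264
Completing the square gives 64(x - 7)² -225y² = 11264 + 3136 + 0 = 14400.
Divide through by 14400 to get (x - 7)²/225 - y²/64 = 1.
Hyperbola, center (7, 0), transverse axis horizontal; a² = 225, b² = 64.
c² = a² + b² = 225 + 64 = 289, so c = 17.
Foci lie on the horizontal axis through the center: (h ± c, k).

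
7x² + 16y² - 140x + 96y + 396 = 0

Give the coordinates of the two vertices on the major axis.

Group: 7(x² - 20x) + 16(y² + 6y) = -396
Complete the square in x and y: 7(x - 10)² + 16(y + 3)² = -396 + 700 + 144 = 448
Dividing both sides by 448: (x - 10)²/64 + (y + 3)²/28 = 1
Ellipse, center (10, -3), major axis horizontal; a² = 64, b² = 28.
a = 8. Vertices at (h ± a, k).

(2, -3) and (18, -3)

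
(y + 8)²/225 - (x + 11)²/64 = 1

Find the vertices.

(-11, -23) and (-11, 7)

Center (-11, -8). The positive term is the y-term, so the transverse axis is vertical; a² = 225, b² = 64.
a = 15. Vertices at (h, k ± a).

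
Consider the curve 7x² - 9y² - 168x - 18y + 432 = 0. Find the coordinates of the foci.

(0, -1) and (24, -1)

Rearranging, 7(x² - 24x) -9(y² + 2y) = -432.
7(x - 12)² -9(y + 1)² = -432 + 1008 - 9 = 567
Divide through by 567 to get (x - 12)²/81 - (y + 1)²/63 = 1.
Hyperbola, center (12, -1), transverse axis horizontal; a² = 81, b² = 63.
c² = a² + b² = 81 + 63 = 144, so c = 12.
Foci lie on the horizontal axis through the center: (h ± c, k).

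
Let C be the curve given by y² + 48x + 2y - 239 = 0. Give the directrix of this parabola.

x = 17

Only y is squared. Complete the square in y: (y + 1)² = -48(x - 5).
Vertex (5, -1); 4p = -48 so p = -12. Opens left.
Directrix is the vertical line x = h − p = 5 − (-12) = 17.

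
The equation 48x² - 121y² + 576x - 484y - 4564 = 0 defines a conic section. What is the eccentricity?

Group: 48(x² + 12x) -121(y² + 4y) = 4564
Complete the square: 48(x + 6)² -121(y + 2)² = 4564 + 1728 - 484 = 5808
Dividing both sides by 5808: (x + 6)²/121 - (y + 2)²/48 = 1
Hyperbola, center (-6, -2), transverse axis horizontal; a² = 121, b² = 48.
c² = a² + b² = 169, so c = 13.
e = c/a = 13/11.

e = 13/11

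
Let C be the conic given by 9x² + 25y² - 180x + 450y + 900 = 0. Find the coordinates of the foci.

Group: 9(x² - 20x) + 25(y² + 18y) = -900
Completing the square gives 9(x - 10)² + 25(y + 9)² = -900 + 900 + 2025 = 2025.
Divide through by 2025 to get (x - 10)²/225 + (y + 9)²/81 = 1.
Ellipse, center (10, -9), major axis horizontal; a² = 225, b² = 81.
c² = a² - b² = 225 - 81 = 144, so c = 12.
Foci lie on the horizontal axis through the center: (h ± c, k).

(-2, -9) and (22, -9)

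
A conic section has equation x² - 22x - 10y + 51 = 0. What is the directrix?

Only x is squared. Complete the square in x: (x - 11)² = 10(y + 7).
Vertex (11, -7); 4p = 10 so p = 5/2. Opens up.
Directrix is the horizontal line y = k − p = -7 − (5/2) = -19/2.

y = -19/2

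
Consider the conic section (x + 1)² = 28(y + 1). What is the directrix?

Vertex (-1, -1); 4p = 28 so p = 7. Opens up.
Directrix is the horizontal line y = k − p = -1 − (7) = -8.

y = -8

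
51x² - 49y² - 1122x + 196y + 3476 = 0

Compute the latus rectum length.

102/7

Group the x- and y-terms: 51(x² - 22x) -49(y² - 4y) = -3476
Complete the square in x and y: 51(x - 11)² -49(y - 2)² = -3476 + 6171 - 196 = 2499
Divide through by 2499 to get (x - 11)²/49 - (y - 2)²/51 = 1.
Hyperbola, center (11, 2), transverse axis horizontal; a² = 49, b² = 51.
Latus rectum length = 2b²/a = 2·51/7 = 102/7.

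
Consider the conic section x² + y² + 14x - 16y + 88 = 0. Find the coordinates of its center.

(-7, 8)

(x² + 14x) + (y² - 16y) = -88
Complete the square in x and y: (x + 7)² + (y - 8)² = -88 + 49 + 64 = 25
So (x + 7)² + (y - 8)² = 25.
Circle centered at (-7, 8) with r² = 25.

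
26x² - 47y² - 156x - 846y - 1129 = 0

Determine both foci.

Group: 26(x² - 6x) -47(y² + 18y) = 1129
Completing the square gives 26(x - 3)² -47(y + 9)² = 1129 + 234 - 3807 = -2444.
Dividing both sides by -2444: (y + 9)²/52 - (x - 3)²/94 = 1
Hyperbola, center (3, -9), transverse axis vertical; a² = 52, b² = 94.
c² = a² + b² = 52 + 94 = 146, so c = √146.
Foci lie on the vertical axis through the center: (h, k ± c).

(3, -9 - √146) and (3, -9 + √146)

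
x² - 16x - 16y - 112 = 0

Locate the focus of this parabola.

(8, -7)

Only x is squared. Complete the square in x: (x - 8)² = 16(y + 11).
Vertex (8, -11); 4p = 16 so p = 4. Opens up.
Focus is p units from the vertex along the axis: (h, k + p).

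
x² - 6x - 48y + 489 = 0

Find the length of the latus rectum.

48

Only x is squared. Complete the square in x: (x - 3)² = 48(y - 10).
Vertex (3, 10); 4p = 48 so p = 12. Opens up.
Latus rectum length = |4p| = 48.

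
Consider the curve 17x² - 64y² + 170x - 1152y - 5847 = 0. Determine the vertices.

(-13, -9) and (3, -9)

Group the x- and y-terms: 17(x² + 10x) -64(y² + 18y) = 5847
Completing the square gives 17(x + 5)² -64(y + 9)² = 5847 + 425 - 5184 = 1088.
Dividing both sides by 1088: (x + 5)²/64 - (y + 9)²/17 = 1
Hyperbola, center (-5, -9), transverse axis horizontal; a² = 64, b² = 17.
a = 8. Vertices at (h ± a, k).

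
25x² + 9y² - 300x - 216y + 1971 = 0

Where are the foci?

(6, 8) and (6, 16)

Collect terms: 25(x² - 12x) + 9(y² - 24y) = -1971
Completing the square gives 25(x - 6)² + 9(y - 12)² = -1971 + 900 + 1296 = 225.
Divide through by 225 to get (x - 6)²/9 + (y - 12)²/25 = 1.
Ellipse, center (6, 12), major axis vertical; a² = 25, b² = 9.
c² = a² - b² = 25 - 9 = 16, so c = 4.
Foci lie on the vertical axis through the center: (h, k ± c).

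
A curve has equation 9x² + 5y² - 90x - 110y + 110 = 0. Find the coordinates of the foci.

(5, 3) and (5, 19)

Group the x- and y-terms: 9(x² - 10x) + 5(y² - 22y) = -110
Complete the square in x and y: 9(x - 5)² + 5(y - 11)² = -110 + 225 + 605 = 720
Divide by 720: (x - 5)²/80 + (y - 11)²/144 = 1
Ellipse, center (5, 11), major axis vertical; a² = 144, b² = 80.
c² = a² - b² = 144 - 80 = 64, so c = 8.
Foci lie on the vertical axis through the center: (h, k ± c).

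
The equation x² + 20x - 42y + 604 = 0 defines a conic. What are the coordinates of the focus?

Only x is squared. Complete the square in x: (x + 10)² = 42(y - 12).
Vertex (-10, 12); 4p = 42 so p = 21/2. Opens up.
Focus is p units from the vertex along the axis: (h, k + p).

(-10, 45/2)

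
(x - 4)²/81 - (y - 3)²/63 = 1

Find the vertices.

(-5, 3) and (13, 3)

Center (4, 3). The positive term is the x-term, so the transverse axis is horizontal; a² = 81, b² = 63.
a = 9. Vertices at (h ± a, k).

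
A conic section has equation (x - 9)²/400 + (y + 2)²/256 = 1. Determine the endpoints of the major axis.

Center (9, -2). The larger denominator 400 sits under the x-term, so the major axis is horizontal; a² = 400, b² = 256.
a = 20. Vertices at (h ± a, k).

(-11, -2) and (29, -2)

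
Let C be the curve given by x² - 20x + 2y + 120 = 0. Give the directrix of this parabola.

y = -19/2

Only x is squared. Complete the square in x: (x - 10)² = -2(y + 10).
Vertex (10, -10); 4p = -2 so p = -1/2. Opens down.
Directrix is the horizontal line y = k − p = -10 − (-1/2) = -19/2.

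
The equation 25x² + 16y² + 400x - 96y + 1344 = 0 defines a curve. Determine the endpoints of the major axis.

(-8, -2) and (-8, 8)

Group the x- and y-terms: 25(x² + 16x) + 16(y² - 6y) = -1344
Complete the square in x and y: 25(x + 8)² + 16(y - 3)² = -1344 + 1600 + 144 = 400
Dividing both sides by 400: (x + 8)²/16 + (y - 3)²/25 = 1
Ellipse, center (-8, 3), major axis vertical; a² = 25, b² = 16.
a = 5. Vertices at (h, k ± a).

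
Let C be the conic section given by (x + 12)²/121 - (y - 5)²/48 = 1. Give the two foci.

(-25, 5) and (1, 5)

Center (-12, 5). The positive term is the x-term, so the transverse axis is horizontal; a² = 121, b² = 48.
c² = a² + b² = 121 + 48 = 169, so c = 13.
Foci lie on the horizontal axis through the center: (h ± c, k).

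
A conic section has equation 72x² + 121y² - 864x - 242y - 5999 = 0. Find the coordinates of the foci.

(-1, 1) and (13, 1)

Rearranging, 72(x² - 12x) + 121(y² - 2y) = 5999.
Complete the square in x and y: 72(x - 6)² + 121(y - 1)² = 5999 + 2592 + 121 = 8712
Divide through by 8712 to get (x - 6)²/121 + (y - 1)²/72 = 1.
Ellipse, center (6, 1), major axis horizontal; a² = 121, b² = 72.
c² = a² - b² = 121 - 72 = 49, so c = 7.
Foci lie on the horizontal axis through the center: (h ± c, k).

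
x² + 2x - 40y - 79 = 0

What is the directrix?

Only x is squared. Complete the square in x: (x + 1)² = 40(y + 2).
Vertex (-1, -2); 4p = 40 so p = 10. Opens up.
Directrix is the horizontal line y = k − p = -2 − (10) = -12.

y = -12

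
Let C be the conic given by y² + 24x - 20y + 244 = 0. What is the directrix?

x = 0

Only y is squared. Complete the square in y: (y - 10)² = -24(x + 6).
Vertex (-6, 10); 4p = -24 so p = -6. Opens left.
Directrix is the vertical line x = h − p = -6 − (-6) = 0.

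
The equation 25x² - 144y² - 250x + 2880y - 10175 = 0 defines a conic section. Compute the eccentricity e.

Group: 25(x² - 10x) -144(y² - 20y) = 10175
Completing the square gives 25(x - 5)² -144(y - 10)² = 10175 + 625 - 14400 = -3600.
Divide by -3600: (y - 10)²/25 - (x - 5)²/144 = 1
Hyperbola, center (5, 10), transverse axis vertical; a² = 25, b² = 144.
c² = a² + b² = 169, so c = 13.
e = c/a = 13/5.

e = 13/5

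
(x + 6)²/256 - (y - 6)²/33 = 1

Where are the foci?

(-23, 6) and (11, 6)

Center (-6, 6). The positive term is the x-term, so the transverse axis is horizontal; a² = 256, b² = 33.
c² = a² + b² = 256 + 33 = 289, so c = 17.
Foci lie on the horizontal axis through the center: (h ± c, k).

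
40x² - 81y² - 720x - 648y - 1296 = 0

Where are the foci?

(-2, -4) and (20, -4)

Rearranging, 40(x² - 18x) -81(y² + 8y) = 1296.
40(x - 9)² -81(y + 4)² = 1296 + 3240 - 1296 = 3240
Divide by 3240: (x - 9)²/81 - (y + 4)²/40 = 1
Hyperbola, center (9, -4), transverse axis horizontal; a² = 81, b² = 40.
c² = a² + b² = 81 + 40 = 121, so c = 11.
Foci lie on the horizontal axis through the center: (h ± c, k).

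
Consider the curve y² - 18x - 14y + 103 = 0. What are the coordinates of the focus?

Only y is squared. Complete the square in y: (y - 7)² = 18(x - 3).
Vertex (3, 7); 4p = 18 so p = 9/2. Opens right.
Focus is p units from the vertex along the axis: (h + p, k).

(15/2, 7)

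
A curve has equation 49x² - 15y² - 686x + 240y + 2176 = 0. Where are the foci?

Group: 49(x² - 14x) -15(y² - 16y) = -2176
Complete the square in x and y: 49(x - 7)² -15(y - 8)² = -2176 + 2401 - 960 = -735
Divide by -735: (y - 8)²/49 - (x - 7)²/15 = 1
Hyperbola, center (7, 8), transverse axis vertical; a² = 49, b² = 15.
c² = a² + b² = 49 + 15 = 64, so c = 8.
Foci lie on the vertical axis through the center: (h, k ± c).

(7, 0) and (7, 16)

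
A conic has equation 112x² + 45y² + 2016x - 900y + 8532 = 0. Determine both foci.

(-9, 10 - √67) and (-9, 10 + √67)

Collect terms: 112(x² + 18x) + 45(y² - 20y) = -8532
Complete the square in x and y: 112(x + 9)² + 45(y - 10)² = -8532 + 9072 + 4500 = 5040
Dividing both sides by 5040: (x + 9)²/45 + (y - 10)²/112 = 1
Ellipse, center (-9, 10), major axis vertical; a² = 112, b² = 45.
c² = a² - b² = 112 - 45 = 67, so c = √67.
Foci lie on the vertical axis through the center: (h, k ± c).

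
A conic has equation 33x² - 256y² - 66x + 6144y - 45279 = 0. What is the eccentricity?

33(x² - 2x) -256(y² - 24y) = 45279
Completing the square gives 33(x - 1)² -256(y - 12)² = 45279 + 33 - 36864 = 8448.
Divide by 8448: (x - 1)²/256 - (y - 12)²/33 = 1
Hyperbola, center (1, 12), transverse axis horizontal; a² = 256, b² = 33.
c² = a² + b² = 289, so c = 17.
e = c/a = 17/16.

e = 17/16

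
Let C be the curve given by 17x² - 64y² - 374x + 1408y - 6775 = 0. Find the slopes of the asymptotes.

Collect terms: 17(x² - 22x) -64(y² - 22y) = 6775
17(x - 11)² -64(y - 11)² = 6775 + 2057 - 7744 = 1088
Divide through by 1088 to get (x - 11)²/64 - (y - 11)²/17 = 1.
Hyperbola, center (11, 11), transverse axis horizontal; a² = 64, b² = 17.
For a horizontal hyperbola the asymptotes have slope ±b/a.
Here that is ±√17/8.

√17/8 and -√17/8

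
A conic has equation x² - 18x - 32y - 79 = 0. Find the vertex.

(9, -5)

Only x is squared. Complete the square in x: (x - 9)² = 32(y + 5).
Vertex (9, -5); 4p = 32 so p = 8. Opens up.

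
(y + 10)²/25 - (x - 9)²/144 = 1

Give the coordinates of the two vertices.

Center (9, -10). The positive term is the y-term, so the transverse axis is vertical; a² = 25, b² = 144.
a = 5. Vertices at (h, k ± a).

(9, -15) and (9, -5)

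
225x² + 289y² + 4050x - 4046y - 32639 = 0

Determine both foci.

225(x² + 18x) + 289(y² - 14y) = 32639
Complete the square in x and y: 225(x + 9)² + 289(y - 7)² = 32639 + 18225 + 14161 = 65025
Divide by 65025: (x + 9)²/289 + (y - 7)²/225 = 1
Ellipse, center (-9, 7), major axis horizontal; a² = 289, b² = 225.
c² = a² - b² = 289 - 225 = 64, so c = 8.
Foci lie on the horizontal axis through the center: (h ± c, k).

(-17, 7) and (-1, 7)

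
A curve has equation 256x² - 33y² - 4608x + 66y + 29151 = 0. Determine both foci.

Group: 256(x² - 18x) -33(y² - 2y) = -29151
256(x - 9)² -33(y - 1)² = -29151 + 20736 - 33 = -8448
Divide through by -8448 to get (y - 1)²/256 - (x - 9)²/33 = 1.
Hyperbola, center (9, 1), transverse axis vertical; a² = 256, b² = 33.
c² = a² + b² = 256 + 33 = 289, so c = 17.
Foci lie on the vertical axis through the center: (h, k ± c).

(9, -16) and (9, 18)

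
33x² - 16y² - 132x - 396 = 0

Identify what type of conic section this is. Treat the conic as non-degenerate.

No xy term. Coefficients of x² and y² are A = 33, C = -16.
A and C have opposite signs ⇒ hyperbola.

hyperbola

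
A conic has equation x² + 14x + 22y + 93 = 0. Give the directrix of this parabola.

y = 7/2

Only x is squared. Complete the square in x: (x + 7)² = -22(y + 2).
Vertex (-7, -2); 4p = -22 so p = -11/2. Opens down.
Directrix is the horizontal line y = k − p = -2 − (-11/2) = 7/2.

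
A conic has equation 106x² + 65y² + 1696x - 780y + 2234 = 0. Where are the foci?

106(x² + 16x) + 65(y² - 12y) = -2234
Complete the square: 106(x + 8)² + 65(y - 6)² = -2234 + 6784 + 2340 = 6890
Divide by 6890: (x + 8)²/65 + (y - 6)²/106 = 1
Ellipse, center (-8, 6), major axis vertical; a² = 106, b² = 65.
c² = a² - b² = 106 - 65 = 41, so c = √41.
Foci lie on the vertical axis through the center: (h, k ± c).

(-8, 6 - √41) and (-8, 6 + √41)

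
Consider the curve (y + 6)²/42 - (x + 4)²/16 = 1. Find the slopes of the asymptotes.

Center (-4, -6). The positive term is the y-term, so the transverse axis is vertical; a² = 42, b² = 16.
For a vertical hyperbola the asymptotes have slope ±a/b.
Here that is ±√42/4.

√42/4 and -√42/4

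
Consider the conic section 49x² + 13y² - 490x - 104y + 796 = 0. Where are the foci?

Group the x- and y-terms: 49(x² - 10x) + 13(y² - 8y) = -796
Completing the square gives 49(x - 5)² + 13(y - 4)² = -796 + 1225 + 208 = 637.
Divide by 637: (x - 5)²/13 + (y - 4)²/49 = 1
Ellipse, center (5, 4), major axis vertical; a² = 49, b² = 13.
c² = a² - b² = 49 - 13 = 36, so c = 6.
Foci lie on the vertical axis through the center: (h, k ± c).

(5, -2) and (5, 10)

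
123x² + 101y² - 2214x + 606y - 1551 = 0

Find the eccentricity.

123(x² - 18x) + 101(y² + 6y) = 1551
Complete the square in x and y: 123(x - 9)² + 101(y + 3)² = 1551 + 9963 + 909 = 12423
Divide by 12423: (x - 9)²/101 + (y + 3)²/123 = 1
Ellipse, center (9, -3), major axis vertical; a² = 123, b² = 101.
c² = a² - b² = 22, so c = √22.
e = c/a = √22/√123 = √2706/123.

e = √2706/123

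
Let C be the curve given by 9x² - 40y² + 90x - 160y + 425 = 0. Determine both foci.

(-5, -9) and (-5, 5)

9(x² + 10x) -40(y² + 4y) = -425
Complete the square in x and y: 9(x + 5)² -40(y + 2)² = -425 + 225 - 160 = -360
Dividing both sides by -360: (y + 2)²/9 - (x + 5)²/40 = 1
Hyperbola, center (-5, -2), transverse axis vertical; a² = 9, b² = 40.
c² = a² + b² = 9 + 40 = 49, so c = 7.
Foci lie on the vertical axis through the center: (h, k ± c).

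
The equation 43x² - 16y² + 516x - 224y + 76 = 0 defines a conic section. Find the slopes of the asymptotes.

√43/4 and -√43/4

Rearranging, 43(x² + 12x) -16(y² + 14y) = -76.
Complete the square in x and y: 43(x + 6)² -16(y + 7)² = -76 + 1548 - 784 = 688
Divide by 688: (x + 6)²/16 - (y + 7)²/43 = 1
Hyperbola, center (-6, -7), transverse axis horizontal; a² = 16, b² = 43.
For a horizontal hyperbola the asymptotes have slope ±b/a.
Here that is ±√43/4.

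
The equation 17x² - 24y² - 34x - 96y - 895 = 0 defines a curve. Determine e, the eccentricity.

e = √246/12

Rearranging, 17(x² - 2x) -24(y² + 4y) = 895.
17(x - 1)² -24(y + 2)² = 895 + 17 - 96 = 816
Divide by 816: (x - 1)²/48 - (y + 2)²/34 = 1
Hyperbola, center (1, -2), transverse axis horizontal; a² = 48, b² = 34.
c² = a² + b² = 82, so c = √82.
e = c/a = √82/4√3 = √246/12.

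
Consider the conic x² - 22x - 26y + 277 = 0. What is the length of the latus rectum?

Only x is squared. Complete the square in x: (x - 11)² = 26(y - 6).
Vertex (11, 6); 4p = 26 so p = 13/2. Opens up.
Latus rectum length = |4p| = 26.

26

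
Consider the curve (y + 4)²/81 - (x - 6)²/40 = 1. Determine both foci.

Center (6, -4). The positive term is the y-term, so the transverse axis is vertical; a² = 81, b² = 40.
c² = a² + b² = 81 + 40 = 121, so c = 11.
Foci lie on the vertical axis through the center: (h, k ± c).

(6, -15) and (6, 7)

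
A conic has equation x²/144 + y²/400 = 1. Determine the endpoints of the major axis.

(0, -20) and (0, 20)

Center (0, 0). The larger denominator 400 sits under the y-term, so the major axis is vertical; a² = 400, b² = 144.
a = 20. Vertices at (h, k ± a).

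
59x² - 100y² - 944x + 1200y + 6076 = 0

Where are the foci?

Group: 59(x² - 16x) -100(y² - 12y) = -6076
Completing the square gives 59(x - 8)² -100(y - 6)² = -6076 + 3776 - 3600 = -5900.
Divide by -5900: (y - 6)²/59 - (x - 8)²/100 = 1
Hyperbola, center (8, 6), transverse axis vertical; a² = 59, b² = 100.
c² = a² + b² = 59 + 100 = 159, so c = √159.
Foci lie on the vertical axis through the center: (h, k ± c).

(8, 6 - √159) and (8, 6 + √159)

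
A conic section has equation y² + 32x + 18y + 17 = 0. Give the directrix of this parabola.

Only y is squared. Complete the square in y: (y + 9)² = -32(x - 2).
Vertex (2, -9); 4p = -32 so p = -8. Opens left.
Directrix is the vertical line x = h − p = 2 − (-8) = 10.

x = 10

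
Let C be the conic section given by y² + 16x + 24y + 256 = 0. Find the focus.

Only y is squared. Complete the square in y: (y + 12)² = -16(x + 7).
Vertex (-7, -12); 4p = -16 so p = -4. Opens left.
Focus is p units from the vertex along the axis: (h + p, k).

(-11, -12)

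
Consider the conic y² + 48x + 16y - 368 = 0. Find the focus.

(-3, -8)

Only y is squared. Complete the square in y: (y + 8)² = -48(x - 9).
Vertex (9, -8); 4p = -48 so p = -12. Opens left.
Focus is p units from the vertex along the axis: (h + p, k).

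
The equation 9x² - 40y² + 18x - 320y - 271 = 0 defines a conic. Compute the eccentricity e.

Rearranging, 9(x² + 2x) -40(y² + 8y) = 271.
Complete the square in x and y: 9(x + 1)² -40(y + 4)² = 271 + 9 - 640 = -360
Dividing both sides by -360: (y + 4)²/9 - (x + 1)²/40 = 1
Hyperbola, center (-1, -4), transverse axis vertical; a² = 9, b² = 40.
c² = a² + b² = 49, so c = 7.
e = c/a = 7/3.

e = 7/3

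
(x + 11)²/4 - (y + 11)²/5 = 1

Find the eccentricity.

e = 3/2

Center (-11, -11). The positive term is the x-term, so the transverse axis is horizontal; a² = 4, b² = 5.
c² = a² + b² = 9, so c = 3.
e = c/a = 3/2.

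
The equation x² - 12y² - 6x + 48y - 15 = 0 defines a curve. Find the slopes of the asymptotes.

Collect terms: (x² - 6x) -12(y² - 4y) = 15
Completing the square gives (x - 3)² -12(y - 2)² = 15 + 9 - 48 = -24.
Divide by -24: (y - 2)²/2 - (x - 3)²/24 = 1
Hyperbola, center (3, 2), transverse axis vertical; a² = 2, b² = 24.
For a vertical hyperbola the asymptotes have slope ±a/b.
Here that is ±√2/2√6 = ±√3/6.

√3/6 and -√3/6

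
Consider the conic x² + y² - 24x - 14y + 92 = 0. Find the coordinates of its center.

Collect terms: (x² - 24x) + (y² - 14y) = -92
Completing the square gives (x - 12)² + (y - 7)² = -92 + 144 + 49 = 101.
So (x - 12)² + (y - 7)² = 101.
Circle centered at (12, 7) with r² = 101.

(12, 7)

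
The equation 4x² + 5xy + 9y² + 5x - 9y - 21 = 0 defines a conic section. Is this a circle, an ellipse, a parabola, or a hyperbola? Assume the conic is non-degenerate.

ellipse

A = 4, B = 5, C = 9.
Discriminant B² − 4AC = 5² − 4·4·9 = -119.
B² − 4AC < 0 ⇒ ellipse.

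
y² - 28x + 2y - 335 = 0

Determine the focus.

Only y is squared. Complete the square in y: (y + 1)² = 28(x + 12).
Vertex (-12, -1); 4p = 28 so p = 7. Opens right.
Focus is p units from the vertex along the axis: (h + p, k).

(-5, -1)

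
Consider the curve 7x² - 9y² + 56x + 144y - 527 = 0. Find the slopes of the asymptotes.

Group the x- and y-terms: 7(x² + 8x) -9(y² - 16y) = 527
Complete the square: 7(x + 4)² -9(y - 8)² = 527 + 112 - 576 = 63
Dividing both sides by 63: (x + 4)²/9 - (y - 8)²/7 = 1
Hyperbola, center (-4, 8), transverse axis horizontal; a² = 9, b² = 7.
For a horizontal hyperbola the asymptotes have slope ±b/a.
Here that is ±√7/3.

√7/3 and -√7/3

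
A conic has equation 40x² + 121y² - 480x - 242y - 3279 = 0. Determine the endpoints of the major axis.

Rearranging, 40(x² - 12x) + 121(y² - 2y) = 3279.
40(x - 6)² + 121(y - 1)² = 3279 + 1440 + 121 = 4840
Divide through by 4840 to get (x - 6)²/121 + (y - 1)²/40 = 1.
Ellipse, center (6, 1), major axis horizontal; a² = 121, b² = 40.
a = 11. Vertices at (h ± a, k).

(-5, 1) and (17, 1)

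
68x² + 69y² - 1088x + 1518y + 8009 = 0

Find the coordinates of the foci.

68(x² - 16x) + 69(y² + 22y) = -8009
Complete the square in x and y: 68(x - 8)² + 69(y + 11)² = -8009 + 4352 + 8349 = 4692
Dividing both sides by 4692: (x - 8)²/69 + (y + 11)²/68 = 1
Ellipse, center (8, -11), major axis horizontal; a² = 69, b² = 68.
c² = a² - b² = 69 - 68 = 1, so c = 1.
Foci lie on the horizontal axis through the center: (h ± c, k).

(7, -11) and (9, -11)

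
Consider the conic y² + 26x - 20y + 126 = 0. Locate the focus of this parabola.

(-15/2, 10)

Only y is squared. Complete the square in y: (y - 10)² = -26(x + 1).
Vertex (-1, 10); 4p = -26 so p = -13/2. Opens left.
Focus is p units from the vertex along the axis: (h + p, k).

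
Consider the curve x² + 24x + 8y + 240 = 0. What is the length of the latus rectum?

8

Only x is squared. Complete the square in x: (x + 12)² = -8(y + 12).
Vertex (-12, -12); 4p = -8 so p = -2. Opens down.
Latus rectum length = |4p| = 8.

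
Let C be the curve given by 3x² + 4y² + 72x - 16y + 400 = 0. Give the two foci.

3(x² + 24x) + 4(y² - 4y) = -400
3(x + 12)² + 4(y - 2)² = -400 + 432 + 16 = 48
Dividing both sides by 48: (x + 12)²/16 + (y - 2)²/12 = 1
Ellipse, center (-12, 2), major axis horizontal; a² = 16, b² = 12.
c² = a² - b² = 16 - 12 = 4, so c = 2.
Foci lie on the horizontal axis through the center: (h ± c, k).

(-14, 2) and (-10, 2)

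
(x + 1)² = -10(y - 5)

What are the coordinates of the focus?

Vertex (-1, 5); 4p = -10 so p = -5/2. Opens down.
Focus is p units from the vertex along the axis: (h, k + p).

(-1, 5/2)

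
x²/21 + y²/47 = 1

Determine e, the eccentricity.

e = √1222/47

Center (0, 0). The larger denominator 47 sits under the y-term, so the major axis is vertical; a² = 47, b² = 21.
c² = a² - b² = 26, so c = √26.
e = c/a = √26/√47 = √1222/47.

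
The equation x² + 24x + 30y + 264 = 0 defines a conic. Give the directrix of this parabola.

Only x is squared. Complete the square in x: (x + 12)² = -30(y + 4).
Vertex (-12, -4); 4p = -30 so p = -15/2. Opens down.
Directrix is the horizontal line y = k − p = -4 − (-15/2) = 7/2.

y = 7/2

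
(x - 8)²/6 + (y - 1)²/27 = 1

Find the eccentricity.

Center (8, 1). The larger denominator 27 sits under the y-term, so the major axis is vertical; a² = 27, b² = 6.
c² = a² - b² = 21, so c = √21.
e = c/a = √21/3√3 = √7/3.

e = √7/3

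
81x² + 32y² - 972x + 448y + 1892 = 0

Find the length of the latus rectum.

81(x² - 12x) + 32(y² + 14y) = -1892
Complete the square: 81(x - 6)² + 32(y + 7)² = -1892 + 2916 + 1568 = 2592
Divide through by 2592 to get (x - 6)²/32 + (y + 7)²/81 = 1.
Ellipse, center (6, -7), major axis vertical; a² = 81, b² = 32.
Latus rectum length = 2b²/a = 2·32/9 = 64/9.

64/9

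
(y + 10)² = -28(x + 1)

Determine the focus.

Vertex (-1, -10); 4p = -28 so p = -7. Opens left.
Focus is p units from the vertex along the axis: (h + p, k).

(-8, -10)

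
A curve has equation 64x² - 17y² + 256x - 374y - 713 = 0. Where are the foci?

(-2, -20) and (-2, -2)

Group: 64(x² + 4x) -17(y² + 22y) = 713
Complete the square in x and y: 64(x + 2)² -17(y + 11)² = 713 + 256 - 2057 = -1088
Dividing both sides by -1088: (y + 11)²/64 - (x + 2)²/17 = 1
Hyperbola, center (-2, -11), transverse axis vertical; a² = 64, b² = 17.
c² = a² + b² = 64 + 17 = 81, so c = 9.
Foci lie on the vertical axis through the center: (h, k ± c).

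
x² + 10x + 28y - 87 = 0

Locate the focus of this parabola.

(-5, -3)

Only x is squared. Complete the square in x: (x + 5)² = -28(y - 4).
Vertex (-5, 4); 4p = -28 so p = -7. Opens down.
Focus is p units from the vertex along the axis: (h, k + p).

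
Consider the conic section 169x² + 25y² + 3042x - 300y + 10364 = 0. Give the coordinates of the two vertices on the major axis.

(-9, -7) and (-9, 19)

Group: 169(x² + 18x) + 25(y² - 12y) = -10364
Complete the square in x and y: 169(x + 9)² + 25(y - 6)² = -10364 + 13689 + 900 = 4225
Divide by 4225: (x + 9)²/25 + (y - 6)²/169 = 1
Ellipse, center (-9, 6), major axis vertical; a² = 169, b² = 25.
a = 13. Vertices at (h, k ± a).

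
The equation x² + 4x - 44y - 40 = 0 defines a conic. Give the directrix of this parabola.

y = -12

Only x is squared. Complete the square in x: (x + 2)² = 44(y + 1).
Vertex (-2, -1); 4p = 44 so p = 11. Opens up.
Directrix is the horizontal line y = k − p = -1 − (11) = -12.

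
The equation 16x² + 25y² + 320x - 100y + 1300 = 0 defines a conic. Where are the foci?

(-13, 2) and (-7, 2)

16(x² + 20x) + 25(y² - 4y) = -1300
Complete the square: 16(x + 10)² + 25(y - 2)² = -1300 + 1600 + 100 = 400
Divide by 400: (x + 10)²/25 + (y - 2)²/16 = 1
Ellipse, center (-10, 2), major axis horizontal; a² = 25, b² = 16.
c² = a² - b² = 25 - 16 = 9, so c = 3.
Foci lie on the horizontal axis through the center: (h ± c, k).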